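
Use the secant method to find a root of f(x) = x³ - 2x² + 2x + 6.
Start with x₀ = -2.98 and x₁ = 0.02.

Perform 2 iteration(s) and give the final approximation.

f(x) = x³ - 2x² + 2x + 6
x₀ = -2.98, x₁ = 0.02

Secant formula: x_{n+1} = x_n - f(x_n)(x_n - x_{n-1})/(f(x_n) - f(x_{n-1}))

Iteration 1:
  f(-2.980000) = -44.184392
  f(0.020000) = 6.039208
  x_2 = 0.020000 - 6.039208×(0.020000 - (-2.980000))/(6.039208 - (-44.184392))
       = -0.340739
Iteration 2:
  f(0.020000) = 6.039208
  f(-0.340739) = 5.046754
  x_3 = -0.340739 - 5.046754×(-0.340739 - 0.020000)/(5.046754 - 6.039208)
       = -2.175144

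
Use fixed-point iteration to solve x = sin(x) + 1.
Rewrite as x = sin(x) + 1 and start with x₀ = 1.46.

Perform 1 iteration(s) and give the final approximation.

Equation: x = sin(x) + 1
Fixed-point form: x = sin(x) + 1
x₀ = 1.46

x_1 = g(1.460000) = 1.993868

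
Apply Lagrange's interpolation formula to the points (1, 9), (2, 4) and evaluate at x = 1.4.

Lagrange interpolation formula:
P(x) = Σ yᵢ × Lᵢ(x)
where Lᵢ(x) = Π_{j≠i} (x - xⱼ)/(xᵢ - xⱼ)

L_0(1.4) = (1.4 - 2)/(1 - 2) = 0.600000
L_1(1.4) = (1.4 - 1)/(2 - 1) = 0.400000

P(1.4) = 9×L_0(1.4) + 4×L_1(1.4)
P(1.4) = 7.000000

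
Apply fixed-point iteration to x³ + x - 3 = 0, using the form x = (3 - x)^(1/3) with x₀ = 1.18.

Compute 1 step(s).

Equation: x³ + x - 3 = 0
Fixed-point form: x = (3 - x)^(1/3)
x₀ = 1.18

x_1 = g(1.180000) = 1.220929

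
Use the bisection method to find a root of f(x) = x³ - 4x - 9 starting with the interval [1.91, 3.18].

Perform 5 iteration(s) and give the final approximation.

f(x) = x³ - 4x - 9
Initial interval: [1.91, 3.18]

Iteration 1:
  c_1 = (1.910000 + 3.180000)/2 = 2.545000
  f(c_1) = f(2.545000) = -2.695971
  f(a) × f(c) ≥ 0, new interval: [2.545000, 3.180000]
Iteration 2:
  c_2 = (2.545000 + 3.180000)/2 = 2.862500
  f(c_2) = f(2.862500) = 3.005057
  f(a) × f(c) < 0, new interval: [2.545000, 2.862500]
Iteration 3:
  c_3 = (2.545000 + 2.862500)/2 = 2.703750
  f(c_3) = f(2.703750) = -0.049874
  f(a) × f(c) ≥ 0, new interval: [2.703750, 2.862500]
Iteration 4:
  c_4 = (2.703750 + 2.862500)/2 = 2.783125
  f(c_4) = f(2.783125) = 1.424987
  f(a) × f(c) < 0, new interval: [2.703750, 2.783125]
Iteration 5:
  c_5 = (2.703750 + 2.783125)/2 = 2.743437
  f(c_5) = f(2.743437) = 0.674593
  f(a) × f(c) < 0, new interval: [2.703750, 2.743437]

After 5 iteration(s), the approximation is c_5 = 2.743437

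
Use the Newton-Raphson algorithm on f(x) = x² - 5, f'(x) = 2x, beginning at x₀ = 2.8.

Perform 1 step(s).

f(x) = x² - 5
f'(x) = 2x
x₀ = 2.8

Newton-Raphson formula: x_{n+1} = x_n - f(x_n)/f'(x_n)

Iteration 1:
  f(2.800000) = 2.840000
  f'(2.800000) = 5.600000
  x_1 = 2.800000 - 2.840000/5.600000 = 2.292857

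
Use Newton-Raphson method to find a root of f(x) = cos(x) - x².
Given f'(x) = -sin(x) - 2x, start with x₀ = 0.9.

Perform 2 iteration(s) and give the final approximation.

f(x) = cos(x) - x²
f'(x) = -sin(x) - 2x
x₀ = 0.9

Newton-Raphson formula: x_{n+1} = x_n - f(x_n)/f'(x_n)

Iteration 1:
  f(0.900000) = -0.188390
  f'(0.900000) = -2.583327
  x_1 = 0.900000 - (-0.188390)/(-2.583327) = 0.827075
Iteration 2:
  f(0.827075) = -0.007021
  f'(0.827075) = -2.390103
  x_2 = 0.827075 - (-0.007021)/(-2.390103) = 0.824137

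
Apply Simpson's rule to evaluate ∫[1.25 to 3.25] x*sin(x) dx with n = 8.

f(x) = x*sin(x)
a = 1.25, b = 3.25, n = 8
h = (b - a)/n = 0.250000

Simpson's rule: (h/3)[f(x₀) + 4f(x₁) + 2f(x₂) + ... + f(xₙ)]

x_0 = 1.2500, f(x_0) = 1.186231, coefficient = 1
x_1 = 1.5000, f(x_1) = 1.496242, coefficient = 4
x_2 = 1.7500, f(x_2) = 1.721975, coefficient = 2
x_3 = 2.0000, f(x_3) = 1.818595, coefficient = 4
x_4 = 2.2500, f(x_4) = 1.750665, coefficient = 2
x_5 = 2.5000, f(x_5) = 1.496180, coefficient = 4
x_6 = 2.7500, f(x_6) = 1.049568, coefficient = 2
x_7 = 3.0000, f(x_7) = 0.423360, coefficient = 4
x_8 = 3.2500, f(x_8) = -0.351634, coefficient = 1

I ≈ (0.250000/3) × 30.816523 = 2.568044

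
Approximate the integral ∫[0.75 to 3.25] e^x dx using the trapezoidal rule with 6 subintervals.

f(x) = e^x
a = 0.75, b = 3.25, n = 6
h = (b - a)/n = 0.416667

Trapezoidal rule: (h/2)[f(x₀) + 2f(x₁) + 2f(x₂) + ... + f(xₙ)]

x_0 = 0.7500, f(x_0) = 2.117000, coefficient = 1
x_1 = 1.1667, f(x_1) = 3.211271, coefficient = 2
x_2 = 1.5833, f(x_2) = 4.871166, coefficient = 2
x_3 = 2.0000, f(x_3) = 7.389056, coefficient = 2
x_4 = 2.4167, f(x_4) = 11.208436, coefficient = 2
x_5 = 2.8333, f(x_5) = 17.002040, coefficient = 2
x_6 = 3.2500, f(x_6) = 25.790340, coefficient = 1

I ≈ (0.416667/2) × 115.271276 = 24.014849
Exact value: 23.673340
Error: 0.341509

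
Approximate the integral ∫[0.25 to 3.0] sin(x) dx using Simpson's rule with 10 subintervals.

f(x) = sin(x)
a = 0.25, b = 3.0, n = 10
h = (b - a)/n = 0.275000

Simpson's rule: (h/3)[f(x₀) + 4f(x₁) + 2f(x₂) + ... + f(xₙ)]

x_0 = 0.2500, f(x_0) = 0.247404, coefficient = 1
x_1 = 0.5250, f(x_1) = 0.501213, coefficient = 4
x_2 = 0.8000, f(x_2) = 0.717356, coefficient = 2
x_3 = 1.0750, f(x_3) = 0.879590, coefficient = 4
x_4 = 1.3500, f(x_4) = 0.975723, coefficient = 2
x_5 = 1.6250, f(x_5) = 0.998531, coefficient = 4
x_6 = 1.9000, f(x_6) = 0.946300, coefficient = 2
x_7 = 2.1750, f(x_7) = 0.822955, coefficient = 4
x_8 = 2.4500, f(x_8) = 0.637765, coefficient = 2
x_9 = 2.7250, f(x_9) = 0.404647, coefficient = 4
x_10 = 3.0000, f(x_10) = 0.141120, coefficient = 1

I ≈ (0.275000/3) × 21.370557 = 1.958968
Exact value: 1.958905
Error: 0.000063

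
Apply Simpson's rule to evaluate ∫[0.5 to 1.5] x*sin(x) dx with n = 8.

f(x) = x*sin(x)
a = 0.5, b = 1.5, n = 8
h = (b - a)/n = 0.125000

Simpson's rule: (h/3)[f(x₀) + 4f(x₁) + 2f(x₂) + ... + f(xₙ)]

x_0 = 0.5000, f(x_0) = 0.239713, coefficient = 1
x_1 = 0.6250, f(x_1) = 0.365686, coefficient = 4
x_2 = 0.7500, f(x_2) = 0.511229, coefficient = 2
x_3 = 0.8750, f(x_3) = 0.671601, coefficient = 4
x_4 = 1.0000, f(x_4) = 0.841471, coefficient = 2
x_5 = 1.1250, f(x_5) = 1.015051, coefficient = 4
x_6 = 1.2500, f(x_6) = 1.186231, coefficient = 2
x_7 = 1.3750, f(x_7) = 1.348728, coefficient = 4
x_8 = 1.5000, f(x_8) = 1.496242, coefficient = 1

I ≈ (0.125000/3) × 20.418078 = 0.850753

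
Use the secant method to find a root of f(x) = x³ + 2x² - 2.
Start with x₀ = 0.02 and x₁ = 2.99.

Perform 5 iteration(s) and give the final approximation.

f(x) = x³ + 2x² - 2
x₀ = 0.02, x₁ = 2.99

Secant formula: x_{n+1} = x_n - f(x_n)(x_n - x_{n-1})/(f(x_n) - f(x_{n-1}))

Iteration 1:
  f(0.020000) = -1.999192
  f(2.990000) = 42.611099
  x_2 = 2.990000 - 42.611099×(2.990000 - 0.020000)/(42.611099 - (-1.999192))
       = 0.153099
Iteration 2:
  f(2.990000) = 42.611099
  f(0.153099) = -1.949533
  x_3 = 0.153099 - (-1.949533)×(0.153099 - 2.990000)/(-1.949533 - 42.611099)
       = 0.277214
Iteration 3:
  f(0.153099) = -1.949533
  f(0.277214) = -1.825001
  x_4 = 0.277214 - (-1.825001)×(0.277214 - 0.153099)/(-1.825001 - (-1.949533))
       = 2.096113
Iteration 4:
  f(0.277214) = -1.825001
  f(2.096113) = 15.997047
  x_5 = 2.096113 - 15.997047×(2.096113 - 0.277214)/(15.997047 - (-1.825001))
       = 0.463472
Iteration 5:
  f(2.096113) = 15.997047
  f(0.463472) = -1.470831
  x_6 = 0.463472 - (-1.470831)×(0.463472 - 2.096113)/(-1.470831 - 15.997047)
       = 0.600943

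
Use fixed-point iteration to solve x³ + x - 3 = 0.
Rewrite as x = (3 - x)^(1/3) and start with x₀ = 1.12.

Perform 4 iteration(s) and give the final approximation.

Equation: x³ + x - 3 = 0
Fixed-point form: x = (3 - x)^(1/3)
x₀ = 1.12

x_1 = g(1.120000) = 1.234201
x_2 = g(1.234201) = 1.208687
x_3 = g(1.208687) = 1.214480
x_4 = g(1.214480) = 1.213170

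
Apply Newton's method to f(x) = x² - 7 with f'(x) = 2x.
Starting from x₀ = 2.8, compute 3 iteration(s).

f(x) = x² - 7
f'(x) = 2x
x₀ = 2.8

Newton-Raphson formula: x_{n+1} = x_n - f(x_n)/f'(x_n)

Iteration 1:
  f(2.800000) = 0.840000
  f'(2.800000) = 5.600000
  x_1 = 2.800000 - 0.840000/5.600000 = 2.650000
Iteration 2:
  f(2.650000) = 0.022500
  f'(2.650000) = 5.300000
  x_2 = 2.650000 - 0.022500/5.300000 = 2.645755
Iteration 3:
  f(2.645755) = 0.000018
  f'(2.645755) = 5.291509
  x_3 = 2.645755 - 0.000018/5.291509 = 2.645751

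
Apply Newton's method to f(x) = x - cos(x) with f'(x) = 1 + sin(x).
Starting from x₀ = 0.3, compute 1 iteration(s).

f(x) = x - cos(x)
f'(x) = 1 + sin(x)
x₀ = 0.3

Newton-Raphson formula: x_{n+1} = x_n - f(x_n)/f'(x_n)

Iteration 1:
  f(0.300000) = -0.655336
  f'(0.300000) = 1.295520
  x_1 = 0.300000 - (-0.655336)/1.295520 = 0.805848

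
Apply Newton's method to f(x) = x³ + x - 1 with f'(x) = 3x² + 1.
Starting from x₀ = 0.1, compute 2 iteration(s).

f(x) = x³ + x - 1
f'(x) = 3x² + 1
x₀ = 0.1

Newton-Raphson formula: x_{n+1} = x_n - f(x_n)/f'(x_n)

Iteration 1:
  f(0.100000) = -0.899000
  f'(0.100000) = 1.030000
  x_1 = 0.100000 - (-0.899000)/1.030000 = 0.972816
Iteration 2:
  f(0.972816) = 0.893459
  f'(0.972816) = 3.839110
  x_2 = 0.972816 - 0.893459/3.839110 = 0.740090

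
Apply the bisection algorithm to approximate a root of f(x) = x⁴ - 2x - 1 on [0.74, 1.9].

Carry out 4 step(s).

f(x) = x⁴ - 2x - 1
Initial interval: [0.74, 1.9]

Iteration 1:
  c_1 = (0.740000 + 1.900000)/2 = 1.320000
  f(c_1) = f(1.320000) = -0.604042
  f(a) × f(c) ≥ 0, new interval: [1.320000, 1.900000]
Iteration 2:
  c_2 = (1.320000 + 1.900000)/2 = 1.610000
  f(c_2) = f(1.610000) = 2.498982
  f(a) × f(c) < 0, new interval: [1.320000, 1.610000]
Iteration 3:
  c_3 = (1.320000 + 1.610000)/2 = 1.465000
  f(c_3) = f(1.465000) = 0.676282
  f(a) × f(c) < 0, new interval: [1.320000, 1.465000]
Iteration 4:
  c_4 = (1.320000 + 1.465000)/2 = 1.392500
  f(c_4) = f(1.392500) = -0.025061
  f(a) × f(c) ≥ 0, new interval: [1.392500, 1.465000]

After 4 iteration(s), the approximation is c_4 = 1.392500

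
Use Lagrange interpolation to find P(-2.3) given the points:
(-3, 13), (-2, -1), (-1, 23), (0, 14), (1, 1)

Lagrange interpolation formula:
P(x) = Σ yᵢ × Lᵢ(x)
where Lᵢ(x) = Π_{j≠i} (x - xⱼ)/(xᵢ - xⱼ)

L_0(-2.3) = (-2.3 - (-2))/(-3 - (-2)) × (-2.3 - (-1))/(-3 - (-1)) × (-2.3 - 0)/(-3 - 0) × (-2.3 - 1)/(-3 - 1) = 0.123337
L_1(-2.3) = (-2.3 - (-3))/(-2 - (-3)) × (-2.3 - (-1))/(-2 - (-1)) × (-2.3 - 0)/(-2 - 0) × (-2.3 - 1)/(-2 - 1) = 1.151150
L_2(-2.3) = (-2.3 - (-3))/(-1 - (-3)) × (-2.3 - (-2))/(-1 - (-2)) × (-2.3 - 0)/(-1 - 0) × (-2.3 - 1)/(-1 - 1) = -0.398475
L_3(-2.3) = (-2.3 - (-3))/(0 - (-3)) × (-2.3 - (-2))/(0 - (-2)) × (-2.3 - (-1))/(0 - (-1)) × (-2.3 - 1)/(0 - 1) = 0.150150
L_4(-2.3) = (-2.3 - (-3))/(1 - (-3)) × (-2.3 - (-2))/(1 - (-2)) × (-2.3 - (-1))/(1 - (-1)) × (-2.3 - 0)/(1 - 0) = -0.026162

P(-2.3) = 13×L_0(-2.3) + (-1)×L_1(-2.3) + 23×L_2(-2.3) + 14×L_3(-2.3) + 1×L_4(-2.3)
P(-2.3) = -6.636750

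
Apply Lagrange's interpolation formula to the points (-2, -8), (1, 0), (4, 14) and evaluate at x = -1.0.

Lagrange interpolation formula:
P(x) = Σ yᵢ × Lᵢ(x)
where Lᵢ(x) = Π_{j≠i} (x - xⱼ)/(xᵢ - xⱼ)

L_0(-1.0) = (-1.0 - 1)/(-2 - 1) × (-1.0 - 4)/(-2 - 4) = 0.555556
L_1(-1.0) = (-1.0 - (-2))/(1 - (-2)) × (-1.0 - 4)/(1 - 4) = 0.555556
L_2(-1.0) = (-1.0 - (-2))/(4 - (-2)) × (-1.0 - 1)/(4 - 1) = -0.111111

P(-1.0) = (-8)×L_0(-1.0) + 0×L_1(-1.0) + 14×L_2(-1.0)
P(-1.0) = -6.000000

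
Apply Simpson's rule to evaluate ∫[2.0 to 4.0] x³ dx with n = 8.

f(x) = x³
a = 2.0, b = 4.0, n = 8
h = (b - a)/n = 0.250000

Simpson's rule: (h/3)[f(x₀) + 4f(x₁) + 2f(x₂) + ... + f(xₙ)]

x_0 = 2.0000, f(x_0) = 8.000000, coefficient = 1
x_1 = 2.2500, f(x_1) = 11.390625, coefficient = 4
x_2 = 2.5000, f(x_2) = 15.625000, coefficient = 2
x_3 = 2.7500, f(x_3) = 20.796875, coefficient = 4
x_4 = 3.0000, f(x_4) = 27.000000, coefficient = 2
x_5 = 3.2500, f(x_5) = 34.328125, coefficient = 4
x_6 = 3.5000, f(x_6) = 42.875000, coefficient = 2
x_7 = 3.7500, f(x_7) = 52.734375, coefficient = 4
x_8 = 4.0000, f(x_8) = 64.000000, coefficient = 1

I ≈ (0.250000/3) × 720.000000 = 60.000000
Exact value: 60.000000
Error: 0.000000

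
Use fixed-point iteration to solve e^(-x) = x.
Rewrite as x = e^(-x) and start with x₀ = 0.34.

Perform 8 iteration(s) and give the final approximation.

Equation: e^(-x) = x
Fixed-point form: x = e^(-x)
x₀ = 0.34

x_1 = g(0.340000) = 0.711770
x_2 = g(0.711770) = 0.490775
x_3 = g(0.490775) = 0.612152
x_4 = g(0.612152) = 0.542183
x_5 = g(0.542183) = 0.581478
x_6 = g(0.581478) = 0.559072
x_7 = g(0.559072) = 0.571740
x_8 = g(0.571740) = 0.564543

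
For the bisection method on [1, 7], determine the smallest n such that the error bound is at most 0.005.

We need (b-a)/2^n ≤ 0.005
(7 - 1)/2^n ≤ 0.005
6/2^n ≤ 0.005
2^n ≥ 1200
n ≥ log₂(1200) = 10.23
n ≥ 11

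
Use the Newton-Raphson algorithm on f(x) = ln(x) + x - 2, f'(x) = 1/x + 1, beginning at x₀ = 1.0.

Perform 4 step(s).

f(x) = ln(x) + x - 2
f'(x) = 1/x + 1
x₀ = 1.0

Newton-Raphson formula: x_{n+1} = x_n - f(x_n)/f'(x_n)

Iteration 1:
  f(1.000000) = -1.000000
  f'(1.000000) = 2.000000
  x_1 = 1.000000 - (-1.000000)/2.000000 = 1.500000
Iteration 2:
  f(1.500000) = -0.094535
  f'(1.500000) = 1.666667
  x_2 = 1.500000 - (-0.094535)/1.666667 = 1.556721
Iteration 3:
  f(1.556721) = -0.000697
  f'(1.556721) = 1.642376
  x_3 = 1.556721 - (-0.000697)/1.642376 = 1.557146
Iteration 4:
  f(1.557146) = 0.000000
  f'(1.557146) = 1.642201
  x_4 = 1.557146 - 0.000000/1.642201 = 1.557146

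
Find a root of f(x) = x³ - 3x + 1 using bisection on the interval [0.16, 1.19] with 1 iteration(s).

f(x) = x³ - 3x + 1
Initial interval: [0.16, 1.19]

Iteration 1:
  c_1 = (0.160000 + 1.190000)/2 = 0.675000
  f(c_1) = f(0.675000) = -0.717453
  f(a) × f(c) < 0, new interval: [0.160000, 0.675000]

After 1 iteration(s), the approximation is c_1 = 0.675000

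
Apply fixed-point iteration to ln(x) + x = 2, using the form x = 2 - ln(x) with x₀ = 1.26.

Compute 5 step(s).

Equation: ln(x) + x = 2
Fixed-point form: x = 2 - ln(x)
x₀ = 1.26

x_1 = g(1.260000) = 1.768888
x_2 = g(1.768888) = 1.429649
x_3 = g(1.429649) = 1.642571
x_4 = g(1.642571) = 1.503737
x_5 = g(1.503737) = 1.592047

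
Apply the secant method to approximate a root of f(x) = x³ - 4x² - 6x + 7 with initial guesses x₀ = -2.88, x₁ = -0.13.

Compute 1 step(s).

f(x) = x³ - 4x² - 6x + 7
x₀ = -2.88, x₁ = -0.13

Secant formula: x_{n+1} = x_n - f(x_n)(x_n - x_{n-1})/(f(x_n) - f(x_{n-1}))

Iteration 1:
  f(-2.880000) = -32.785472
  f(-0.130000) = 7.710203
  x_2 = -0.130000 - 7.710203×(-0.130000 - (-2.880000))/(7.710203 - (-32.785472))
       = -0.653588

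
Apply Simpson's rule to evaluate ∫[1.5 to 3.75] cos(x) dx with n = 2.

f(x) = cos(x)
a = 1.5, b = 3.75, n = 2
h = (b - a)/n = 1.125000

Simpson's rule: (h/3)[f(x₀) + 4f(x₁) + 2f(x₂) + ... + f(xₙ)]

x_0 = 1.5000, f(x_0) = 0.070737, coefficient = 1
x_1 = 2.6250, f(x_1) = -0.869507, coefficient = 4
x_2 = 3.7500, f(x_2) = -0.820559, coefficient = 1

I ≈ (1.125000/3) × -4.227851 = -1.585444
Exact value: -1.569056
Error: 0.016388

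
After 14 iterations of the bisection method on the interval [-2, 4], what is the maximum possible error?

Bisection error bound: |error| ≤ (b-a)/2^n
|error| ≤ (4 - (-2))/2^14 = 6/2^14
|error| ≤ 0.0003662109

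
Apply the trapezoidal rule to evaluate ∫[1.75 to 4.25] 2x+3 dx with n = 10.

f(x) = 2x+3
a = 1.75, b = 4.25, n = 10
h = (b - a)/n = 0.250000

Trapezoidal rule: (h/2)[f(x₀) + 2f(x₁) + 2f(x₂) + ... + f(xₙ)]

x_0 = 1.7500, f(x_0) = 6.500000, coefficient = 1
x_1 = 2.0000, f(x_1) = 7.000000, coefficient = 2
x_2 = 2.2500, f(x_2) = 7.500000, coefficient = 2
x_3 = 2.5000, f(x_3) = 8.000000, coefficient = 2
x_4 = 2.7500, f(x_4) = 8.500000, coefficient = 2
x_5 = 3.0000, f(x_5) = 9.000000, coefficient = 2
x_6 = 3.2500, f(x_6) = 9.500000, coefficient = 2
x_7 = 3.5000, f(x_7) = 10.000000, coefficient = 2
x_8 = 3.7500, f(x_8) = 10.500000, coefficient = 2
x_9 = 4.0000, f(x_9) = 11.000000, coefficient = 2
x_10 = 4.2500, f(x_10) = 11.500000, coefficient = 1

I ≈ (0.250000/2) × 180.000000 = 22.500000
Exact value: 22.500000
Error: 0.000000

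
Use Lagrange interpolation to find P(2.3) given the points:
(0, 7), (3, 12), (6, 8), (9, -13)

Lagrange interpolation formula:
P(x) = Σ yᵢ × Lᵢ(x)
where Lᵢ(x) = Π_{j≠i} (x - xⱼ)/(xᵢ - xⱼ)

L_0(2.3) = (2.3 - 3)/(0 - 3) × (2.3 - 6)/(0 - 6) × (2.3 - 9)/(0 - 9) = 0.107117
L_1(2.3) = (2.3 - 0)/(3 - 0) × (2.3 - 6)/(3 - 6) × (2.3 - 9)/(3 - 9) = 1.055870
L_2(2.3) = (2.3 - 0)/(6 - 0) × (2.3 - 3)/(6 - 3) × (2.3 - 9)/(6 - 9) = -0.199759
L_3(2.3) = (2.3 - 0)/(9 - 0) × (2.3 - 3)/(9 - 3) × (2.3 - 6)/(9 - 6) = 0.036772

P(2.3) = 7×L_0(2.3) + 12×L_1(2.3) + 8×L_2(2.3) + (-13)×L_3(2.3)
P(2.3) = 11.344160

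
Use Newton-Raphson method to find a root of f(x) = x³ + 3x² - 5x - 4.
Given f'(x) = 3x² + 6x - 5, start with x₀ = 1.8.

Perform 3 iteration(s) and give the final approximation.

f(x) = x³ + 3x² - 5x - 4
f'(x) = 3x² + 6x - 5
x₀ = 1.8

Newton-Raphson formula: x_{n+1} = x_n - f(x_n)/f'(x_n)

Iteration 1:
  f(1.800000) = 2.552000
  f'(1.800000) = 15.520000
  x_1 = 1.800000 - 2.552000/15.520000 = 1.635567
Iteration 2:
  f(1.635567) = 0.222675
  f'(1.635567) = 12.838640
  x_2 = 1.635567 - 0.222675/12.838640 = 1.618223
Iteration 3:
  f(1.618223) = 0.002373
  f'(1.618223) = 12.565273
  x_3 = 1.618223 - 0.002373/12.565273 = 1.618034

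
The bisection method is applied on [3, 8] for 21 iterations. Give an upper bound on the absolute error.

Bisection error bound: |error| ≤ (b-a)/2^n
|error| ≤ (8 - 3)/2^21 = 5/2^21
|error| ≤ 0.0000023842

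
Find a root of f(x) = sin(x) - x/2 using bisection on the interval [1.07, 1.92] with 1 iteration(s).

f(x) = sin(x) - x/2
Initial interval: [1.07, 1.92]

Iteration 1:
  c_1 = (1.070000 + 1.920000)/2 = 1.495000
  f(c_1) = f(1.495000) = 0.249629
  f(a) × f(c) ≥ 0, new interval: [1.495000, 1.920000]

After 1 iteration(s), the approximation is c_1 = 1.495000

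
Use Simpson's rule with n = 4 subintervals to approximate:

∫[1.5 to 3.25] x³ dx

f(x) = x³
a = 1.5, b = 3.25, n = 4
h = (b - a)/n = 0.437500

Simpson's rule: (h/3)[f(x₀) + 4f(x₁) + 2f(x₂) + ... + f(xₙ)]

x_0 = 1.5000, f(x_0) = 3.375000, coefficient = 1
x_1 = 1.9375, f(x_1) = 7.273193, coefficient = 4
x_2 = 2.3750, f(x_2) = 13.396484, coefficient = 2
x_3 = 2.8125, f(x_3) = 22.247314, coefficient = 4
x_4 = 3.2500, f(x_4) = 34.328125, coefficient = 1

I ≈ (0.437500/3) × 182.578125 = 26.625977
Exact value: 26.625977
Error: 0.000000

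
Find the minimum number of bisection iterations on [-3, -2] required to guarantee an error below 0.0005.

We need (b-a)/2^n ≤ 0.0005
(-2 - (-3))/2^n ≤ 0.0005
1/2^n ≤ 0.0005
2^n ≥ 2000
n ≥ log₂(2000) = 10.97
n ≥ 11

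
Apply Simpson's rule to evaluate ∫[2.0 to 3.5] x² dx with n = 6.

f(x) = x²
a = 2.0, b = 3.5, n = 6
h = (b - a)/n = 0.250000

Simpson's rule: (h/3)[f(x₀) + 4f(x₁) + 2f(x₂) + ... + f(xₙ)]

x_0 = 2.0000, f(x_0) = 4.000000, coefficient = 1
x_1 = 2.2500, f(x_1) = 5.062500, coefficient = 4
x_2 = 2.5000, f(x_2) = 6.250000, coefficient = 2
x_3 = 2.7500, f(x_3) = 7.562500, coefficient = 4
x_4 = 3.0000, f(x_4) = 9.000000, coefficient = 2
x_5 = 3.2500, f(x_5) = 10.562500, coefficient = 4
x_6 = 3.5000, f(x_6) = 12.250000, coefficient = 1

I ≈ (0.250000/3) × 139.500000 = 11.625000
Exact value: 11.625000
Error: 0.000000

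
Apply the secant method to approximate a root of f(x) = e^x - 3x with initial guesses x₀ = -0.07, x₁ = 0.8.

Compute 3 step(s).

f(x) = e^x - 3x
x₀ = -0.07, x₁ = 0.8

Secant formula: x_{n+1} = x_n - f(x_n)(x_n - x_{n-1})/(f(x_n) - f(x_{n-1}))

Iteration 1:
  f(-0.070000) = 1.142394
  f(0.800000) = -0.174459
  x_2 = 0.800000 - (-0.174459)×(0.800000 - (-0.070000))/(-0.174459 - 1.142394)
       = 0.684741
Iteration 2:
  f(0.800000) = -0.174459
  f(0.684741) = -0.070965
  x_3 = 0.684741 - (-0.070965)×(0.684741 - 0.800000)/(-0.070965 - (-0.174459))
       = 0.605709
Iteration 3:
  f(0.684741) = -0.070965
  f(0.605709) = 0.015424
  x_4 = 0.605709 - 0.015424×(0.605709 - 0.684741)/(0.015424 - (-0.070965))
       = 0.619820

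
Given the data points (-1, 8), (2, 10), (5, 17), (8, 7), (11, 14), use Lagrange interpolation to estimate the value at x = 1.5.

Lagrange interpolation formula:
P(x) = Σ yᵢ × Lᵢ(x)
where Lᵢ(x) = Π_{j≠i} (x - xⱼ)/(xᵢ - xⱼ)

L_0(1.5) = (1.5 - 2)/(-1 - 2) × (1.5 - 5)/(-1 - 5) × (1.5 - 8)/(-1 - 8) × (1.5 - 11)/(-1 - 11) = 0.055588
L_1(1.5) = (1.5 - (-1))/(2 - (-1)) × (1.5 - 5)/(2 - 5) × (1.5 - 8)/(2 - 8) × (1.5 - 11)/(2 - 11) = 1.111754
L_2(1.5) = (1.5 - (-1))/(5 - (-1)) × (1.5 - 2)/(5 - 2) × (1.5 - 8)/(5 - 8) × (1.5 - 11)/(5 - 11) = -0.238233
L_3(1.5) = (1.5 - (-1))/(8 - (-1)) × (1.5 - 2)/(8 - 2) × (1.5 - 5)/(8 - 5) × (1.5 - 11)/(8 - 11) = 0.085520
L_4(1.5) = (1.5 - (-1))/(11 - (-1)) × (1.5 - 2)/(11 - 2) × (1.5 - 5)/(11 - 5) × (1.5 - 8)/(11 - 8) = -0.014628

P(1.5) = 8×L_0(1.5) + 10×L_1(1.5) + 17×L_2(1.5) + 7×L_3(1.5) + 14×L_4(1.5)
P(1.5) = 7.906121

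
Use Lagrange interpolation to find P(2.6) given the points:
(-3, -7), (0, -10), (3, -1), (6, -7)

Lagrange interpolation formula:
P(x) = Σ yᵢ × Lᵢ(x)
where Lᵢ(x) = Π_{j≠i} (x - xⱼ)/(xᵢ - xⱼ)

L_0(2.6) = (2.6 - 0)/(-3 - 0) × (2.6 - 3)/(-3 - 3) × (2.6 - 6)/(-3 - 6) = -0.021827
L_1(2.6) = (2.6 - (-3))/(0 - (-3)) × (2.6 - 3)/(0 - 3) × (2.6 - 6)/(0 - 6) = 0.141037
L_2(2.6) = (2.6 - (-3))/(3 - (-3)) × (2.6 - 0)/(3 - 0) × (2.6 - 6)/(3 - 6) = 0.916741
L_3(2.6) = (2.6 - (-3))/(6 - (-3)) × (2.6 - 0)/(6 - 0) × (2.6 - 3)/(6 - 3) = -0.035951

P(2.6) = (-7)×L_0(2.6) + (-10)×L_1(2.6) + (-1)×L_2(2.6) + (-7)×L_3(2.6)
P(2.6) = -1.922667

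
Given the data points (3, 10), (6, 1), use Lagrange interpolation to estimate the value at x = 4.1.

Lagrange interpolation formula:
P(x) = Σ yᵢ × Lᵢ(x)
where Lᵢ(x) = Π_{j≠i} (x - xⱼ)/(xᵢ - xⱼ)

L_0(4.1) = (4.1 - 6)/(3 - 6) = 0.633333
L_1(4.1) = (4.1 - 3)/(6 - 3) = 0.366667

P(4.1) = 10×L_0(4.1) + 1×L_1(4.1)
P(4.1) = 6.700000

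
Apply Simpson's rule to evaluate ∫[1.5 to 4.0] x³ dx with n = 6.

f(x) = x³
a = 1.5, b = 4.0, n = 6
h = (b - a)/n = 0.416667

Simpson's rule: (h/3)[f(x₀) + 4f(x₁) + 2f(x₂) + ... + f(xₙ)]

x_0 = 1.5000, f(x_0) = 3.375000, coefficient = 1
x_1 = 1.9167, f(x_1) = 7.041088, coefficient = 4
x_2 = 2.3333, f(x_2) = 12.703704, coefficient = 2
x_3 = 2.7500, f(x_3) = 20.796875, coefficient = 4
x_4 = 3.1667, f(x_4) = 31.754630, coefficient = 2
x_5 = 3.5833, f(x_5) = 46.010995, coefficient = 4
x_6 = 4.0000, f(x_6) = 64.000000, coefficient = 1

I ≈ (0.416667/3) × 451.687500 = 62.734375
Exact value: 62.734375
Error: 0.000000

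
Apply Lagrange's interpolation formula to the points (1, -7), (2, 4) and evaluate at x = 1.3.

Lagrange interpolation formula:
P(x) = Σ yᵢ × Lᵢ(x)
where Lᵢ(x) = Π_{j≠i} (x - xⱼ)/(xᵢ - xⱼ)

L_0(1.3) = (1.3 - 2)/(1 - 2) = 0.700000
L_1(1.3) = (1.3 - 1)/(2 - 1) = 0.300000

P(1.3) = (-7)×L_0(1.3) + 4×L_1(1.3)
P(1.3) = -3.700000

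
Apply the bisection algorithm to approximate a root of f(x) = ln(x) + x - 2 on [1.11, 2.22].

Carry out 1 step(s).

f(x) = ln(x) + x - 2
Initial interval: [1.11, 2.22]

Iteration 1:
  c_1 = (1.110000 + 2.220000)/2 = 1.665000
  f(c_1) = f(1.665000) = 0.174825
  f(a) × f(c) < 0, new interval: [1.110000, 1.665000]

After 1 iteration(s), the approximation is c_1 = 1.665000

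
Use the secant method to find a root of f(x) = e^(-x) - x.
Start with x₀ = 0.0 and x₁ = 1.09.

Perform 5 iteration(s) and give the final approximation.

f(x) = e^(-x) - x
x₀ = 0.0, x₁ = 1.09

Secant formula: x_{n+1} = x_n - f(x_n)(x_n - x_{n-1})/(f(x_n) - f(x_{n-1}))

Iteration 1:
  f(0.000000) = 1.000000
  f(1.090000) = -0.753784
  x_2 = 1.090000 - (-0.753784)×(1.090000 - 0.000000)/(-0.753784 - 1.000000)
       = 0.621513
Iteration 2:
  f(1.090000) = -0.753784
  f(0.621513) = -0.084383
  x_3 = 0.621513 - (-0.084383)×(0.621513 - 1.090000)/(-0.084383 - (-0.753784))
       = 0.562458
Iteration 3:
  f(0.621513) = -0.084383
  f(0.562458) = 0.007349
  x_4 = 0.562458 - 0.007349×(0.562458 - 0.621513)/(0.007349 - (-0.084383))
       = 0.567189
Iteration 4:
  f(0.562458) = 0.007349
  f(0.567189) = -0.000072
  x_5 = 0.567189 - (-0.000072)×(0.567189 - 0.562458)/(-0.000072 - 0.007349)
       = 0.567143
Iteration 5:
  f(0.567189) = -0.000072
  f(0.567143) = 0.000000
  x_6 = 0.567143 - 0.000000×(0.567143 - 0.567189)/(0.000000 - (-0.000072))
       = 0.567143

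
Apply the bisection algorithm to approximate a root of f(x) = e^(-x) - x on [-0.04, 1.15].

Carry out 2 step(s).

f(x) = e^(-x) - x
Initial interval: [-0.04, 1.15]

Iteration 1:
  c_1 = (-0.040000 + 1.150000)/2 = 0.555000
  f(c_1) = f(0.555000) = 0.019072
  f(a) × f(c) ≥ 0, new interval: [0.555000, 1.150000]
Iteration 2:
  c_2 = (0.555000 + 1.150000)/2 = 0.852500
  f(c_2) = f(0.852500) = -0.426152
  f(a) × f(c) < 0, new interval: [0.555000, 0.852500]

After 2 iteration(s), the approximation is c_2 = 0.852500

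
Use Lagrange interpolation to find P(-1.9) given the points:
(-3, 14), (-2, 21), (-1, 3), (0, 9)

Lagrange interpolation formula:
P(x) = Σ yᵢ × Lᵢ(x)
where Lᵢ(x) = Π_{j≠i} (x - xⱼ)/(xᵢ - xⱼ)

L_0(-1.9) = (-1.9 - (-2))/(-3 - (-2)) × (-1.9 - (-1))/(-3 - (-1)) × (-1.9 - 0)/(-3 - 0) = -0.028500
L_1(-1.9) = (-1.9 - (-3))/(-2 - (-3)) × (-1.9 - (-1))/(-2 - (-1)) × (-1.9 - 0)/(-2 - 0) = 0.940500
L_2(-1.9) = (-1.9 - (-3))/(-1 - (-3)) × (-1.9 - (-2))/(-1 - (-2)) × (-1.9 - 0)/(-1 - 0) = 0.104500
L_3(-1.9) = (-1.9 - (-3))/(0 - (-3)) × (-1.9 - (-2))/(0 - (-2)) × (-1.9 - (-1))/(0 - (-1)) = -0.016500

P(-1.9) = 14×L_0(-1.9) + 21×L_1(-1.9) + 3×L_2(-1.9) + 9×L_3(-1.9)
P(-1.9) = 19.516500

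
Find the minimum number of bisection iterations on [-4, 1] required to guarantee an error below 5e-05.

We need (b-a)/2^n ≤ 5e-05
(1 - (-4))/2^n ≤ 5e-05
5/2^n ≤ 5e-05
2^n ≥ 100000
n ≥ log₂(100000) = 16.61
n ≥ 17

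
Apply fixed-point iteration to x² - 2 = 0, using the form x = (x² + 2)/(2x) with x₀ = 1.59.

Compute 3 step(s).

Equation: x² - 2 = 0
Fixed-point form: x = (x² + 2)/(2x)
x₀ = 1.59

x_1 = g(1.590000) = 1.423931
x_2 = g(1.423931) = 1.414247
x_3 = g(1.414247) = 1.414214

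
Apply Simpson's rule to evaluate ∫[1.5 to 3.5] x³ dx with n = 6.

f(x) = x³
a = 1.5, b = 3.5, n = 6
h = (b - a)/n = 0.333333

Simpson's rule: (h/3)[f(x₀) + 4f(x₁) + 2f(x₂) + ... + f(xₙ)]

x_0 = 1.5000, f(x_0) = 3.375000, coefficient = 1
x_1 = 1.8333, f(x_1) = 6.162037, coefficient = 4
x_2 = 2.1667, f(x_2) = 10.171296, coefficient = 2
x_3 = 2.5000, f(x_3) = 15.625000, coefficient = 4
x_4 = 2.8333, f(x_4) = 22.745370, coefficient = 2
x_5 = 3.1667, f(x_5) = 31.754630, coefficient = 4
x_6 = 3.5000, f(x_6) = 42.875000, coefficient = 1

I ≈ (0.333333/3) × 326.250000 = 36.250000
Exact value: 36.250000
Error: 0.000000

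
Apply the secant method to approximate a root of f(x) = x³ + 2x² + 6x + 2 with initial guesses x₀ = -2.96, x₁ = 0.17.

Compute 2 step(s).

f(x) = x³ + 2x² + 6x + 2
x₀ = -2.96, x₁ = 0.17

Secant formula: x_{n+1} = x_n - f(x_n)(x_n - x_{n-1})/(f(x_n) - f(x_{n-1}))

Iteration 1:
  f(-2.960000) = -24.171136
  f(0.170000) = 3.082713
  x_2 = 0.170000 - 3.082713×(0.170000 - (-2.960000))/(3.082713 - (-24.171136))
       = -0.184038
Iteration 2:
  f(0.170000) = 3.082713
  f(-0.184038) = 0.957280
  x_3 = -0.184038 - 0.957280×(-0.184038 - 0.170000)/(0.957280 - 3.082713)
       = -0.343494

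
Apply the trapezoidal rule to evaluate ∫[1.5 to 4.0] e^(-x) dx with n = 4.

f(x) = e^(-x)
a = 1.5, b = 4.0, n = 4
h = (b - a)/n = 0.625000

Trapezoidal rule: (h/2)[f(x₀) + 2f(x₁) + 2f(x₂) + ... + f(xₙ)]

x_0 = 1.5000, f(x_0) = 0.223130, coefficient = 1
x_1 = 2.1250, f(x_1) = 0.119433, coefficient = 2
x_2 = 2.7500, f(x_2) = 0.063928, coefficient = 2
x_3 = 3.3750, f(x_3) = 0.034218, coefficient = 2
x_4 = 4.0000, f(x_4) = 0.018316, coefficient = 1

I ≈ (0.625000/2) × 0.676604 = 0.211439
Exact value: 0.204815
Error: 0.006624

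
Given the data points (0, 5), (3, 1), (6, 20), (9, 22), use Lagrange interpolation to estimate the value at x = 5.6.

Lagrange interpolation formula:
P(x) = Σ yᵢ × Lᵢ(x)
where Lᵢ(x) = Π_{j≠i} (x - xⱼ)/(xᵢ - xⱼ)

L_0(5.6) = (5.6 - 3)/(0 - 3) × (5.6 - 6)/(0 - 6) × (5.6 - 9)/(0 - 9) = -0.021827
L_1(5.6) = (5.6 - 0)/(3 - 0) × (5.6 - 6)/(3 - 6) × (5.6 - 9)/(3 - 9) = 0.141037
L_2(5.6) = (5.6 - 0)/(6 - 0) × (5.6 - 3)/(6 - 3) × (5.6 - 9)/(6 - 9) = 0.916741
L_3(5.6) = (5.6 - 0)/(9 - 0) × (5.6 - 3)/(9 - 3) × (5.6 - 6)/(9 - 6) = -0.035951

P(5.6) = 5×L_0(5.6) + 1×L_1(5.6) + 20×L_2(5.6) + 22×L_3(5.6)
P(5.6) = 17.575802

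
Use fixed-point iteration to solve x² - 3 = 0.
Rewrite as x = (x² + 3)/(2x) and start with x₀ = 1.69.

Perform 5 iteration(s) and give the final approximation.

Equation: x² - 3 = 0
Fixed-point form: x = (x² + 3)/(2x)
x₀ = 1.69

x_1 = g(1.690000) = 1.732574
x_2 = g(1.732574) = 1.732051
x_3 = g(1.732051) = 1.732051
x_4 = g(1.732051) = 1.732051
x_5 = g(1.732051) = 1.732051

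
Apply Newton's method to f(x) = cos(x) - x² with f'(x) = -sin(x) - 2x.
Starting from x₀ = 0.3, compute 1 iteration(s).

f(x) = cos(x) - x²
f'(x) = -sin(x) - 2x
x₀ = 0.3

Newton-Raphson formula: x_{n+1} = x_n - f(x_n)/f'(x_n)

Iteration 1:
  f(0.300000) = 0.865336
  f'(0.300000) = -0.895520
  x_1 = 0.300000 - 0.865336/(-0.895520) = 1.266295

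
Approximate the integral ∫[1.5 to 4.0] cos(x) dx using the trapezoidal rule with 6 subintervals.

f(x) = cos(x)
a = 1.5, b = 4.0, n = 6
h = (b - a)/n = 0.416667

Trapezoidal rule: (h/2)[f(x₀) + 2f(x₁) + 2f(x₂) + ... + f(xₙ)]

x_0 = 1.5000, f(x_0) = 0.070737, coefficient = 1
x_1 = 1.9167, f(x_1) = -0.339016, coefficient = 2
x_2 = 2.3333, f(x_2) = -0.690758, coefficient = 2
x_3 = 2.7500, f(x_3) = -0.924302, coefficient = 2
x_4 = 3.1667, f(x_4) = -0.999686, coefficient = 2
x_5 = 3.5833, f(x_5) = -0.904009, coefficient = 2
x_6 = 4.0000, f(x_6) = -0.653644, coefficient = 1

I ≈ (0.416667/2) × -8.298448 = -1.728843
Exact value: -1.754297
Error: 0.025454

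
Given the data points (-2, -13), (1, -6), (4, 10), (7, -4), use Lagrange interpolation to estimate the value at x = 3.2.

Lagrange interpolation formula:
P(x) = Σ yᵢ × Lᵢ(x)
where Lᵢ(x) = Π_{j≠i} (x - xⱼ)/(xᵢ - xⱼ)

L_0(3.2) = (3.2 - 1)/(-2 - 1) × (3.2 - 4)/(-2 - 4) × (3.2 - 7)/(-2 - 7) = -0.041284
L_1(3.2) = (3.2 - (-2))/(1 - (-2)) × (3.2 - 4)/(1 - 4) × (3.2 - 7)/(1 - 7) = 0.292741
L_2(3.2) = (3.2 - (-2))/(4 - (-2)) × (3.2 - 1)/(4 - 1) × (3.2 - 7)/(4 - 7) = 0.805037
L_3(3.2) = (3.2 - (-2))/(7 - (-2)) × (3.2 - 1)/(7 - 1) × (3.2 - 4)/(7 - 4) = -0.056494

P(3.2) = (-13)×L_0(3.2) + (-6)×L_1(3.2) + 10×L_2(3.2) + (-4)×L_3(3.2)
P(3.2) = 7.056593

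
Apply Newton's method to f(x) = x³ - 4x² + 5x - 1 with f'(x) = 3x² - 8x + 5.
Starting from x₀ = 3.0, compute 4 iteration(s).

f(x) = x³ - 4x² + 5x - 1
f'(x) = 3x² - 8x + 5
x₀ = 3.0

Newton-Raphson formula: x_{n+1} = x_n - f(x_n)/f'(x_n)

Iteration 1:
  f(3.000000) = 5.000000
  f'(3.000000) = 8.000000
  x_1 = 3.000000 - 5.000000/8.000000 = 2.375000
Iteration 2:
  f(2.375000) = 1.708984
  f'(2.375000) = 2.921875
  x_2 = 2.375000 - 1.708984/2.921875 = 1.790107
Iteration 3:
  f(1.790107) = 0.868970
  f'(1.790107) = 0.292593
  x_3 = 1.790107 - 0.868970/0.292593 = -1.179786
Iteration 4:
  f(-1.179786) = -14.108657
  f'(-1.179786) = 18.613980
  x_4 = -1.179786 - (-14.108657)/18.613980 = -0.421826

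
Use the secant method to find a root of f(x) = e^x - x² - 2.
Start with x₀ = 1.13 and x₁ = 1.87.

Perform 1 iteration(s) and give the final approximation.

f(x) = e^x - x² - 2
x₀ = 1.13, x₁ = 1.87

Secant formula: x_{n+1} = x_n - f(x_n)(x_n - x_{n-1})/(f(x_n) - f(x_{n-1}))

Iteration 1:
  f(1.130000) = -0.181243
  f(1.870000) = 0.991396
  x_2 = 1.870000 - 0.991396×(1.870000 - 1.130000)/(0.991396 - (-0.181243))
       = 1.244375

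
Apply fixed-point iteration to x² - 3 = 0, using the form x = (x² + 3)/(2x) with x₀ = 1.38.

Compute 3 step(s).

Equation: x² - 3 = 0
Fixed-point form: x = (x² + 3)/(2x)
x₀ = 1.38

x_1 = g(1.380000) = 1.776957
x_2 = g(1.776957) = 1.732618
x_3 = g(1.732618) = 1.732051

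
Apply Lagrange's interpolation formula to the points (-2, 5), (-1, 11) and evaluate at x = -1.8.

Lagrange interpolation formula:
P(x) = Σ yᵢ × Lᵢ(x)
where Lᵢ(x) = Π_{j≠i} (x - xⱼ)/(xᵢ - xⱼ)

L_0(-1.8) = (-1.8 - (-1))/(-2 - (-1)) = 0.800000
L_1(-1.8) = (-1.8 - (-2))/(-1 - (-2)) = 0.200000

P(-1.8) = 5×L_0(-1.8) + 11×L_1(-1.8)
P(-1.8) = 6.200000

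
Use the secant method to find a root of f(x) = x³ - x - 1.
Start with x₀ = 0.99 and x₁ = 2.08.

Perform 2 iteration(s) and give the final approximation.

f(x) = x³ - x - 1
x₀ = 0.99, x₁ = 2.08

Secant formula: x_{n+1} = x_n - f(x_n)(x_n - x_{n-1})/(f(x_n) - f(x_{n-1}))

Iteration 1:
  f(0.990000) = -1.019701
  f(2.080000) = 5.918912
  x_2 = 2.080000 - 5.918912×(2.080000 - 0.990000)/(5.918912 - (-1.019701))
       = 1.150187
Iteration 2:
  f(2.080000) = 5.918912
  f(1.150187) = -0.628571
  x_3 = 1.150187 - (-0.628571)×(1.150187 - 2.080000)/(-0.628571 - 5.918912)
       = 1.239451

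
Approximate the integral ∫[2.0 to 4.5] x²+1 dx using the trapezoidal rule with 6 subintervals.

f(x) = x²+1
a = 2.0, b = 4.5, n = 6
h = (b - a)/n = 0.416667

Trapezoidal rule: (h/2)[f(x₀) + 2f(x₁) + 2f(x₂) + ... + f(xₙ)]

x_0 = 2.0000, f(x_0) = 5.000000, coefficient = 1
x_1 = 2.4167, f(x_1) = 6.840278, coefficient = 2
x_2 = 2.8333, f(x_2) = 9.027778, coefficient = 2
x_3 = 3.2500, f(x_3) = 11.562500, coefficient = 2
x_4 = 3.6667, f(x_4) = 14.444444, coefficient = 2
x_5 = 4.0833, f(x_5) = 17.673611, coefficient = 2
x_6 = 4.5000, f(x_6) = 21.250000, coefficient = 1

I ≈ (0.416667/2) × 145.347222 = 30.280671
Exact value: 30.208333
Error: 0.072338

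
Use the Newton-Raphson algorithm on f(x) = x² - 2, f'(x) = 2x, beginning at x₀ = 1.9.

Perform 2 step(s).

f(x) = x² - 2
f'(x) = 2x
x₀ = 1.9

Newton-Raphson formula: x_{n+1} = x_n - f(x_n)/f'(x_n)

Iteration 1:
  f(1.900000) = 1.610000
  f'(1.900000) = 3.800000
  x_1 = 1.900000 - 1.610000/3.800000 = 1.476316
Iteration 2:
  f(1.476316) = 0.179508
  f'(1.476316) = 2.952632
  x_2 = 1.476316 - 0.179508/2.952632 = 1.415520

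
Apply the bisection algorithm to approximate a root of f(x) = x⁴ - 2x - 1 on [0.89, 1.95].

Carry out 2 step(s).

f(x) = x⁴ - 2x - 1
Initial interval: [0.89, 1.95]

Iteration 1:
  c_1 = (0.890000 + 1.950000)/2 = 1.420000
  f(c_1) = f(1.420000) = 0.225869
  f(a) × f(c) < 0, new interval: [0.890000, 1.420000]
Iteration 2:
  c_2 = (0.890000 + 1.420000)/2 = 1.155000
  f(c_2) = f(1.155000) = -1.530377
  f(a) × f(c) ≥ 0, new interval: [1.155000, 1.420000]

After 2 iteration(s), the approximation is c_2 = 1.155000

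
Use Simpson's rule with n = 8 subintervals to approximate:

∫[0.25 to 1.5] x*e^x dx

f(x) = x*e^x
a = 0.25, b = 1.5, n = 8
h = (b - a)/n = 0.156250

Simpson's rule: (h/3)[f(x₀) + 4f(x₁) + 2f(x₂) + ... + f(xₙ)]

x_0 = 0.2500, f(x_0) = 0.321006, coefficient = 1
x_1 = 0.4062, f(x_1) = 0.609853, coefficient = 4
x_2 = 0.5625, f(x_2) = 0.987218, coefficient = 2
x_3 = 0.7188, f(x_3) = 1.474779, coefficient = 4
x_4 = 0.8750, f(x_4) = 2.099016, coefficient = 2
x_5 = 1.0312, f(x_5) = 2.892212, coefficient = 4
x_6 = 1.1875, f(x_6) = 3.893663, coefficient = 2
x_7 = 1.3438, f(x_7) = 5.151120, coefficient = 4
x_8 = 1.5000, f(x_8) = 6.722534, coefficient = 1

I ≈ (0.156250/3) × 61.515194 = 3.203916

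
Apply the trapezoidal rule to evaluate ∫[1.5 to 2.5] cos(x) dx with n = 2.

f(x) = cos(x)
a = 1.5, b = 2.5, n = 2
h = (b - a)/n = 0.500000

Trapezoidal rule: (h/2)[f(x₀) + 2f(x₁) + 2f(x₂) + ... + f(xₙ)]

x_0 = 1.5000, f(x_0) = 0.070737, coefficient = 1
x_1 = 2.0000, f(x_1) = -0.416147, coefficient = 2
x_2 = 2.5000, f(x_2) = -0.801144, coefficient = 1

I ≈ (0.500000/2) × -1.562700 = -0.390675
Exact value: -0.399023
Error: 0.008348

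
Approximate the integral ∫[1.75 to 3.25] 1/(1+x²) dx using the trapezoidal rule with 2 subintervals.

f(x) = 1/(1+x²)
a = 1.75, b = 3.25, n = 2
h = (b - a)/n = 0.750000

Trapezoidal rule: (h/2)[f(x₀) + 2f(x₁) + 2f(x₂) + ... + f(xₙ)]

x_0 = 1.7500, f(x_0) = 0.246154, coefficient = 1
x_1 = 2.5000, f(x_1) = 0.137931, coefficient = 2
x_2 = 3.2500, f(x_2) = 0.086486, coefficient = 1

I ≈ (0.750000/2) × 0.608502 = 0.228188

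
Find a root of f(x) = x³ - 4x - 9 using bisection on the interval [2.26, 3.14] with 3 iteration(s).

f(x) = x³ - 4x - 9
Initial interval: [2.26, 3.14]

Iteration 1:
  c_1 = (2.260000 + 3.140000)/2 = 2.700000
  f(c_1) = f(2.700000) = -0.117000
  f(a) × f(c) ≥ 0, new interval: [2.700000, 3.140000]
Iteration 2:
  c_2 = (2.700000 + 3.140000)/2 = 2.920000
  f(c_2) = f(2.920000) = 4.217088
  f(a) × f(c) < 0, new interval: [2.700000, 2.920000]
Iteration 3:
  c_3 = (2.700000 + 2.920000)/2 = 2.810000
  f(c_3) = f(2.810000) = 1.948041
  f(a) × f(c) < 0, new interval: [2.700000, 2.810000]

After 3 iteration(s), the approximation is c_3 = 2.810000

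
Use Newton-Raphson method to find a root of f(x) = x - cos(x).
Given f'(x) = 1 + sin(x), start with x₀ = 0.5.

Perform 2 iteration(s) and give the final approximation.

f(x) = x - cos(x)
f'(x) = 1 + sin(x)
x₀ = 0.5

Newton-Raphson formula: x_{n+1} = x_n - f(x_n)/f'(x_n)

Iteration 1:
  f(0.500000) = -0.377583
  f'(0.500000) = 1.479426
  x_1 = 0.500000 - (-0.377583)/1.479426 = 0.755222
Iteration 2:
  f(0.755222) = 0.027103
  f'(0.755222) = 1.685451
  x_2 = 0.755222 - 0.027103/1.685451 = 0.739142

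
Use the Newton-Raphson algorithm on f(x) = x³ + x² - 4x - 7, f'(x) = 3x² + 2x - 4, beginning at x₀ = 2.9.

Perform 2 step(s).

f(x) = x³ + x² - 4x - 7
f'(x) = 3x² + 2x - 4
x₀ = 2.9

Newton-Raphson formula: x_{n+1} = x_n - f(x_n)/f'(x_n)

Iteration 1:
  f(2.900000) = 14.199000
  f'(2.900000) = 27.030000
  x_1 = 2.900000 - 14.199000/27.030000 = 2.374695
Iteration 2:
  f(2.374695) = 2.531716
  f'(2.374695) = 17.666916
  x_2 = 2.374695 - 2.531716/17.666916 = 2.231392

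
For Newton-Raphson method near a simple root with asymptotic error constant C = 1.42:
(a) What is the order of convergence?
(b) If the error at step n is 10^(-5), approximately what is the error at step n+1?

(a) Newton-Raphson has quadratic (order 2) convergence near simple roots.
    This means |e_{n+1}| ≈ C|e_n|².

(b) With |e_n| = 10^(-5) and C = 1.42:
    |e_{n+1}| ≈ 1.42 × (10^(-5))² = 1.42 × 10^(-10)

(a) 2 (quadratic); (b) |e_{n+1}| ≈ 1.420e-10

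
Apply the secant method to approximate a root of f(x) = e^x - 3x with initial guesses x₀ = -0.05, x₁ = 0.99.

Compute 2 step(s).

f(x) = e^x - 3x
x₀ = -0.05, x₁ = 0.99

Secant formula: x_{n+1} = x_n - f(x_n)(x_n - x_{n-1})/(f(x_n) - f(x_{n-1}))

Iteration 1:
  f(-0.050000) = 1.101229
  f(0.990000) = -0.278766
  x_2 = 0.990000 - (-0.278766)×(0.990000 - (-0.050000))/(-0.278766 - 1.101229)
       = 0.779915
Iteration 2:
  f(0.990000) = -0.278766
  f(0.779915) = -0.158458
  x_3 = 0.779915 - (-0.158458)×(0.779915 - 0.990000)/(-0.158458 - (-0.278766))
       = 0.503210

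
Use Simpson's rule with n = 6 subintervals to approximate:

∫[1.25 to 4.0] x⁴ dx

f(x) = x⁴
a = 1.25, b = 4.0, n = 6
h = (b - a)/n = 0.458333

Simpson's rule: (h/3)[f(x₀) + 4f(x₁) + 2f(x₂) + ... + f(xₙ)]

x_0 = 1.2500, f(x_0) = 2.441406, coefficient = 1
x_1 = 1.7083, f(x_1) = 8.517075, coefficient = 4
x_2 = 2.1667, f(x_2) = 22.037809, coefficient = 2
x_3 = 2.6250, f(x_3) = 47.480713, coefficient = 4
x_4 = 3.0833, f(x_4) = 90.381993, coefficient = 2
x_5 = 3.5417, f(x_5) = 157.336953, coefficient = 4
x_6 = 4.0000, f(x_6) = 256.000000, coefficient = 1

I ≈ (0.458333/3) × 1336.619973 = 204.205829
Exact value: 204.189648
Error: 0.016181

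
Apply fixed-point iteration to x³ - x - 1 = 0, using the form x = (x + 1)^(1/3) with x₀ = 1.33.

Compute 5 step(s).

Equation: x³ - x - 1 = 0
Fixed-point form: x = (x + 1)^(1/3)
x₀ = 1.33

x_1 = g(1.330000) = 1.325721
x_2 = g(1.325721) = 1.324908
x_3 = g(1.324908) = 1.324754
x_4 = g(1.324754) = 1.324725
x_5 = g(1.324725) = 1.324719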